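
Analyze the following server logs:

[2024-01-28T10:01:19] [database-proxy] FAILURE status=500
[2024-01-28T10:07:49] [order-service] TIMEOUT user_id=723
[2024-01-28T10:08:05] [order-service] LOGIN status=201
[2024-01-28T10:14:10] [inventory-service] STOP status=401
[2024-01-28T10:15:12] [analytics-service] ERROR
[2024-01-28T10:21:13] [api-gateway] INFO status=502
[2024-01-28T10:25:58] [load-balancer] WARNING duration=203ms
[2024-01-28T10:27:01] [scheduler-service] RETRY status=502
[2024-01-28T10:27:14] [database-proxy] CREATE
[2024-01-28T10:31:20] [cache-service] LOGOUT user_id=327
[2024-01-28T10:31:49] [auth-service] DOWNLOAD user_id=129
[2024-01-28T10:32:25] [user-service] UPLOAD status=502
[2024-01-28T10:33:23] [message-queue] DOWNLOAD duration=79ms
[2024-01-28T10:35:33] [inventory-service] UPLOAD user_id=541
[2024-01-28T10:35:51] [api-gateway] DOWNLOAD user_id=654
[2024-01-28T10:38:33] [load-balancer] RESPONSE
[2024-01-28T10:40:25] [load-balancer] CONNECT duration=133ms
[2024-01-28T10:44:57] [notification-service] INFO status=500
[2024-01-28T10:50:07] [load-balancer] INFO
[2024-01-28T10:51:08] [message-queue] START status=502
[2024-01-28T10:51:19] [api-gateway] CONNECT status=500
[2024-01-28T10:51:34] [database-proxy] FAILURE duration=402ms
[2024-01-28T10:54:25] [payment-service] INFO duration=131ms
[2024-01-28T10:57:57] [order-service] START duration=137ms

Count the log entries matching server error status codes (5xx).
7

To find matching entries:

1. Pattern to match: server error status codes (5xx)
2. Scan each log entry for the pattern
3. Count matches: 7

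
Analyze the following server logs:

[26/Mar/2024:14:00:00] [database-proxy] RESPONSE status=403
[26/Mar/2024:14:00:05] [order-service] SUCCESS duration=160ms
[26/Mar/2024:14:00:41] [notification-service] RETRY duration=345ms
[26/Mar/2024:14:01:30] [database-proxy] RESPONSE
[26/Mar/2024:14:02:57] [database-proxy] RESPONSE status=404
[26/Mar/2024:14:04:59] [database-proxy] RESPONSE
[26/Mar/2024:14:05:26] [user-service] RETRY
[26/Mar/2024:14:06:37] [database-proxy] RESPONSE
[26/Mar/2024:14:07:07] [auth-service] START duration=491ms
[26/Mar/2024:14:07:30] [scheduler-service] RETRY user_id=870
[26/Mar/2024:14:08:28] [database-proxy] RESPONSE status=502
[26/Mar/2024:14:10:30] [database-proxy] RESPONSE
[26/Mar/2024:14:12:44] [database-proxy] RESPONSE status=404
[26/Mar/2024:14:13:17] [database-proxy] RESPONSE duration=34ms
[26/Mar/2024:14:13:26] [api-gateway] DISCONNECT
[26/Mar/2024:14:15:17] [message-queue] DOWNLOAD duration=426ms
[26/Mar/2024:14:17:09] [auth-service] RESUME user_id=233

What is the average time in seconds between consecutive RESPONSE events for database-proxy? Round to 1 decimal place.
99.6

To calculate average interval:

1. Find all RESPONSE events for database-proxy in order
2. Calculate time gaps between consecutive events
3. Compute mean of gaps: 797 / 8 = 99.6 seconds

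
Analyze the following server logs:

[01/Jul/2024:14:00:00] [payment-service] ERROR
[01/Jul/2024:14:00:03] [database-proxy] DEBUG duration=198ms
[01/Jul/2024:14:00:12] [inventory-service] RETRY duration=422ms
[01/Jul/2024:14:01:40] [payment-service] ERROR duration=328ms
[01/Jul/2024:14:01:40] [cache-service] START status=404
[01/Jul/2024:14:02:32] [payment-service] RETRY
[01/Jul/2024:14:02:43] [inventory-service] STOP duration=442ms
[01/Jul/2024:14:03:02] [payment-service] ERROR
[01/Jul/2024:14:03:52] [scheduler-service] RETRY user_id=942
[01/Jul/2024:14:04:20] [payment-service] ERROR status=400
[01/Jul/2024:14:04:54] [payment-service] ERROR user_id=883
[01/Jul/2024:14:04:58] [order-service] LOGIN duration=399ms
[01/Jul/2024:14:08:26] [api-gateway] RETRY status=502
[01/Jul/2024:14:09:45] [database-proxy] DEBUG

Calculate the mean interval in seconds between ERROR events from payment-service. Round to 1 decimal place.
73.5

To calculate average interval:

1. Find all ERROR events for payment-service in order
2. Calculate time gaps between consecutive events
3. Compute mean of gaps: 294 / 4 = 73.5 seconds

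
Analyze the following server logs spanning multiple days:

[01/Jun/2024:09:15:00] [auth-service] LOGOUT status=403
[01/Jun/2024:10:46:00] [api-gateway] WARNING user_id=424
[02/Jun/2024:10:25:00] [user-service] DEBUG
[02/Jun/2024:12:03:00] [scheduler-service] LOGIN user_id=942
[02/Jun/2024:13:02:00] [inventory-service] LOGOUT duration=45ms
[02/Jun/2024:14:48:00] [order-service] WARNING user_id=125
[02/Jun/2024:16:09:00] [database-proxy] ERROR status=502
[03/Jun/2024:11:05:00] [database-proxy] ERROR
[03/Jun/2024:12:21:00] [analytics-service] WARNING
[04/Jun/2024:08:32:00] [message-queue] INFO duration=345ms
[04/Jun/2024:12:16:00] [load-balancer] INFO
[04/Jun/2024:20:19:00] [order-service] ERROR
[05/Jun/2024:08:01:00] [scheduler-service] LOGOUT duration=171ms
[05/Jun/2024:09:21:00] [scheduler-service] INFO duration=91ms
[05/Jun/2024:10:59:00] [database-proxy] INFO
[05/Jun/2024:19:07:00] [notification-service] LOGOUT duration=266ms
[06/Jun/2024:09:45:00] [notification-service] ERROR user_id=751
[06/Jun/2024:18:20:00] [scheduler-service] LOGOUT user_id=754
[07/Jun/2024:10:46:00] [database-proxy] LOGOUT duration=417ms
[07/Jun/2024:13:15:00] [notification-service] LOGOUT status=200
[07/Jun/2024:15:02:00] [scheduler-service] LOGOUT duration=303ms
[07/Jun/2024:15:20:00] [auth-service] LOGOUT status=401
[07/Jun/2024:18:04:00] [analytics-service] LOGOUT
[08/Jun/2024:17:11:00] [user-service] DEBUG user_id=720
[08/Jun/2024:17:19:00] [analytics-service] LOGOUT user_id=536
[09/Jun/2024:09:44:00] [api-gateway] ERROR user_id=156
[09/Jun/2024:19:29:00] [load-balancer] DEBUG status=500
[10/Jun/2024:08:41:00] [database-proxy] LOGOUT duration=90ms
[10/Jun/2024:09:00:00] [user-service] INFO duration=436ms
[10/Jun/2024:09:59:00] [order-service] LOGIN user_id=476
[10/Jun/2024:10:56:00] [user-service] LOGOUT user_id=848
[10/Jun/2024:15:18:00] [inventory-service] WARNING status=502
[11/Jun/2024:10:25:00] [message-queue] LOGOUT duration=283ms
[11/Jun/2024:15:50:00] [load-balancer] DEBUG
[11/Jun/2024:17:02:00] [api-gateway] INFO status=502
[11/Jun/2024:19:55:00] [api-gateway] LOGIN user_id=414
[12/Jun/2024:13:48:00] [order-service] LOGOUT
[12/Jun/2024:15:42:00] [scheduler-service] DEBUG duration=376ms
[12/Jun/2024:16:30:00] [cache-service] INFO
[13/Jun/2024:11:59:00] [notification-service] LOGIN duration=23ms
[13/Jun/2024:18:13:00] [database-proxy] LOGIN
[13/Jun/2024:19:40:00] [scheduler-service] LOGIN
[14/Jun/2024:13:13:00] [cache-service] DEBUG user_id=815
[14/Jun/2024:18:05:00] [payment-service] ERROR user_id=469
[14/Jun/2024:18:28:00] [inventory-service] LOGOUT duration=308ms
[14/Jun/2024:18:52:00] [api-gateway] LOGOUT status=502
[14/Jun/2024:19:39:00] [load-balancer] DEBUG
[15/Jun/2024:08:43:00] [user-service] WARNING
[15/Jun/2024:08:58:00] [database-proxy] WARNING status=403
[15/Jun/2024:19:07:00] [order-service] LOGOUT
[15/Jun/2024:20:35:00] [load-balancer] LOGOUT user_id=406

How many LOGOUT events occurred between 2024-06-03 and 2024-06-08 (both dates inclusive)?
9

To filter by date range:

1. Date range: 2024-06-03 through 2024-06-08, both dates inclusive
2. Filter for LOGOUT events whose date falls in this range
3. Count matching events: 9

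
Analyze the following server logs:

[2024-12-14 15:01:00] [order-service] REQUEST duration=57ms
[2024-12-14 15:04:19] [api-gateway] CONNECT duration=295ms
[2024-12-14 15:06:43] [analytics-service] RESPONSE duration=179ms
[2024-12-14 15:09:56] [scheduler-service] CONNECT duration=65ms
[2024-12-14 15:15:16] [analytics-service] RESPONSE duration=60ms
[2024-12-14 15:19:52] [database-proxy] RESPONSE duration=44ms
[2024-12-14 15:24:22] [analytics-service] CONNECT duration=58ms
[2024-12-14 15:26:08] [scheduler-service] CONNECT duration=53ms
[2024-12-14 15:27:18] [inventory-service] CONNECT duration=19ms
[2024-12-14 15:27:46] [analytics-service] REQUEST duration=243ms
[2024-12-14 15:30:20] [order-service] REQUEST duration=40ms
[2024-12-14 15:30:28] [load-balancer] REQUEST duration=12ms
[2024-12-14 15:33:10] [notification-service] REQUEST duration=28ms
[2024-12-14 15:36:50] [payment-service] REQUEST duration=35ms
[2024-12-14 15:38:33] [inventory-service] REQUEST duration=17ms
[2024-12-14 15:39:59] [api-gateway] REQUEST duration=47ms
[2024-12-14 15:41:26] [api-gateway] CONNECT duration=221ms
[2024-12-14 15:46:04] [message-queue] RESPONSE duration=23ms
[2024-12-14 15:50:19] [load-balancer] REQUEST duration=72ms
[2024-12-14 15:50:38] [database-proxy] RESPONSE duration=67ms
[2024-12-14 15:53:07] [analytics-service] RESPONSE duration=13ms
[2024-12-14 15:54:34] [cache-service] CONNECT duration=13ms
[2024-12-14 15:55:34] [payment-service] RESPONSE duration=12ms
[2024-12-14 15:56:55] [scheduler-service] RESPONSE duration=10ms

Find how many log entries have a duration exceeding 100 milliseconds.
4

To count timeouts:

1. Threshold: 100ms
2. Extract duration from each log entry
3. Count entries where duration > 100
4. Timeout count: 4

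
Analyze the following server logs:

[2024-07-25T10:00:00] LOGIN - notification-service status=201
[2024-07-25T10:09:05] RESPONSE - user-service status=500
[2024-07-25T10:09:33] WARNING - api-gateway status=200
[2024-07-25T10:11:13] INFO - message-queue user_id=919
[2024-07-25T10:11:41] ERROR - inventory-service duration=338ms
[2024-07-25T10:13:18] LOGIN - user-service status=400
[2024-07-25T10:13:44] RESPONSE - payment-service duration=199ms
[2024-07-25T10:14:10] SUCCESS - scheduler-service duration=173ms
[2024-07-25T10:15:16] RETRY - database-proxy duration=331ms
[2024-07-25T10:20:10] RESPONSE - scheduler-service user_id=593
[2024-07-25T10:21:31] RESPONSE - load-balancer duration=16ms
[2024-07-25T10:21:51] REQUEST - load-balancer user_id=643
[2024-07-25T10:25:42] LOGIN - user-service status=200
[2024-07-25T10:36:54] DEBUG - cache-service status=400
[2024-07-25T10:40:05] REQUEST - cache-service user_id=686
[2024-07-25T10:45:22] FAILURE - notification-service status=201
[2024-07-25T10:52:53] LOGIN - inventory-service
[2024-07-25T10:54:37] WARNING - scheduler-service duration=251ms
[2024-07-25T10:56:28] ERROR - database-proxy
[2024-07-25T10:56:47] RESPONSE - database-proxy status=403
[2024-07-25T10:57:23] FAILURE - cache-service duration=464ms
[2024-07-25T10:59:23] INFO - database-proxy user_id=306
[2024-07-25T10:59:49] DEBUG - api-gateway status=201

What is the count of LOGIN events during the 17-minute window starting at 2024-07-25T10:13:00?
2

To count events in the time window:

1. Window boundaries: 2024-07-25T10:13:00 to 2024-07-25T10:30:00
2. Filter for LOGIN events within this window
3. Count matching events: 2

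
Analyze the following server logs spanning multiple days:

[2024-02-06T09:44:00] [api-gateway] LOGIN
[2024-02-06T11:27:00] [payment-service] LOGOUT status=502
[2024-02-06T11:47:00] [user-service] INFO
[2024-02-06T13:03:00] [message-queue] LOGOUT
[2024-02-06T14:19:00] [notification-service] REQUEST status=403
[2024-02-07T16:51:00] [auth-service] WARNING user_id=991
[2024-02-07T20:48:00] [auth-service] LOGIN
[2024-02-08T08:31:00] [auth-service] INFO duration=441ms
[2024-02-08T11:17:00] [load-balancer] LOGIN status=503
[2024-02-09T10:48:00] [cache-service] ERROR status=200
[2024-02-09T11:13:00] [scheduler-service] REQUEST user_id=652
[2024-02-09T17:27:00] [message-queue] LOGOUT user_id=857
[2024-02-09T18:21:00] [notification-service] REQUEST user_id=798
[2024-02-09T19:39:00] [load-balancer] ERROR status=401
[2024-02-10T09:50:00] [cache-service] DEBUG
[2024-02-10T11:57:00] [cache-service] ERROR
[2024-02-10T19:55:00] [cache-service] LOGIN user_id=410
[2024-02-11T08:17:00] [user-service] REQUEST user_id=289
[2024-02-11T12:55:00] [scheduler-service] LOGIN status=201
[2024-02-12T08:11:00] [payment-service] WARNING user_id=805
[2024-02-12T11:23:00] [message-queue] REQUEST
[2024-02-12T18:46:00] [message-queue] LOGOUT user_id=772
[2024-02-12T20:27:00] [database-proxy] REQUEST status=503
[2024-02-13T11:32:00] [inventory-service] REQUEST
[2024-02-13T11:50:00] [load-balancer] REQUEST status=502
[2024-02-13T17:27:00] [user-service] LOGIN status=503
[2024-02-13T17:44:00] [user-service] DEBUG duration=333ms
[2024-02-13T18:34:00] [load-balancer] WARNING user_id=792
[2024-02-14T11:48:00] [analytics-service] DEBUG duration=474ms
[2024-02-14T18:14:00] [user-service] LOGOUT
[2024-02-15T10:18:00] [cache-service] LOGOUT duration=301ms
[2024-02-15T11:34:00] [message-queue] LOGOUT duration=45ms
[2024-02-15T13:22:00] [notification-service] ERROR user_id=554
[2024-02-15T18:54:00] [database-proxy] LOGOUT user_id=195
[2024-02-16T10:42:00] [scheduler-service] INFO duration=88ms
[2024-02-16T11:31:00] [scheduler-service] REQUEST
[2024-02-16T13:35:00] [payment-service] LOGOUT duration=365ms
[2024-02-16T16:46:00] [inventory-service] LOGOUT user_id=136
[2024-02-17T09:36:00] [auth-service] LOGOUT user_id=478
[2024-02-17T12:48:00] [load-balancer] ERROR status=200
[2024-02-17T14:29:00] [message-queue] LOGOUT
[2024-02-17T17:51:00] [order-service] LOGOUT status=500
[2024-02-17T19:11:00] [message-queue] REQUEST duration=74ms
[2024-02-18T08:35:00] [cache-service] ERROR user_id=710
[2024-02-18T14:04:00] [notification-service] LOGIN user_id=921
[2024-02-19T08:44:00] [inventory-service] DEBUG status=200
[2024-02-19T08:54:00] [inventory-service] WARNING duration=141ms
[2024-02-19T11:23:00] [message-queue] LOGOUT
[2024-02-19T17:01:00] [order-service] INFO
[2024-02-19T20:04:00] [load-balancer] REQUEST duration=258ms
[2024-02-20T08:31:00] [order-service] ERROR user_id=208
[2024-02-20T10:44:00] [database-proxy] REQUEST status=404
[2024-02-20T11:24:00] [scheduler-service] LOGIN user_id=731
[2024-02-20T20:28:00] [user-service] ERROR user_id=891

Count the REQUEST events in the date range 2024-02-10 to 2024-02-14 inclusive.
5

To filter by date range:

1. Date range: 2024-02-10 through 2024-02-14, both dates inclusive
2. Filter for REQUEST events whose date falls in this range
3. Count matching events: 5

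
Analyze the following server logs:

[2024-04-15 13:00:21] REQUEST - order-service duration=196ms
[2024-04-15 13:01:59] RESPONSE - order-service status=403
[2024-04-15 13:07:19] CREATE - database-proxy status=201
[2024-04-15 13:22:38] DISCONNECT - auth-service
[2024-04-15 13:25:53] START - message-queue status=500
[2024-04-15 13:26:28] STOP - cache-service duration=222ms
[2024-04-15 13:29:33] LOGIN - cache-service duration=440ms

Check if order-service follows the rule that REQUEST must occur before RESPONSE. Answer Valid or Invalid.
Valid

To validate ordering:

1. Required order: REQUEST → RESPONSE
2. Rule: REQUEST must occur before RESPONSE
3. Check actual order of events for order-service
4. Result: Valid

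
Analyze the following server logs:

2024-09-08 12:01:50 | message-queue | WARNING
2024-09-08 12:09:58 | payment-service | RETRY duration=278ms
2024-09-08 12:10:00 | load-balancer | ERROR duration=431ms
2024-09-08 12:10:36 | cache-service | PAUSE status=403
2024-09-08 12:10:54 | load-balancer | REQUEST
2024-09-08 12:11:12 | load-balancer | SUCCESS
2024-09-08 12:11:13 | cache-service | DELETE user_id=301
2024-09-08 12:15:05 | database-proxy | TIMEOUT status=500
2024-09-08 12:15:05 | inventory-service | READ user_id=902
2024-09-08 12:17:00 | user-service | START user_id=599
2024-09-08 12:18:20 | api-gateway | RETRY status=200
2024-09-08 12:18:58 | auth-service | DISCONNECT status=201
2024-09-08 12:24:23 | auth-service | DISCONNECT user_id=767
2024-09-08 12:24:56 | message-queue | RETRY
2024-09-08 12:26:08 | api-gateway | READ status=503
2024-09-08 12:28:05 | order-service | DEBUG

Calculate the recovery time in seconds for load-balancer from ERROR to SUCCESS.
72

To calculate recovery time:

1. Find ERROR event for load-balancer: 2024-09-08 12:10:00
2. Find next SUCCESS event for load-balancer: 2024-09-08 12:11:12
3. Recovery time: 2024-09-08 12:11:12 - 2024-09-08 12:10:00 = 72 seconds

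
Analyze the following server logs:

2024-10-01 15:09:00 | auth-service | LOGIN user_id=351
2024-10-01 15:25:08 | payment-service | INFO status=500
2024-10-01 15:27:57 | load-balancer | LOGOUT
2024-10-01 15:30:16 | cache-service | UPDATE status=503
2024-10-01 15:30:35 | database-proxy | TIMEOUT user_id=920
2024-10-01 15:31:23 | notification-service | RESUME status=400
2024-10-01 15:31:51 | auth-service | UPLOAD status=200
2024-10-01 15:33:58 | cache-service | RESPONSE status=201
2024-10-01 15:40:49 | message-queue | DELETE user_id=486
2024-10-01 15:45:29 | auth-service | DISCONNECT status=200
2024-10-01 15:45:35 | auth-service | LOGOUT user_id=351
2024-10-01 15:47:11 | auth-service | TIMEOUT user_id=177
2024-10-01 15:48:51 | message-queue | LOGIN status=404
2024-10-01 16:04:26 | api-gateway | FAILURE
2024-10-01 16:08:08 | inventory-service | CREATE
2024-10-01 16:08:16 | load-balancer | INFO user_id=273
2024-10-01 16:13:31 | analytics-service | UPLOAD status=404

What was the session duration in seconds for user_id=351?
2195

To calculate session duration:

1. Find LOGIN event for user_id=351: 2024-10-01 15:09:00
2. Find LOGOUT event for user_id=351: 2024-10-01 15:45:35
3. Session duration: 2024-10-01 15:45:35 - 2024-10-01 15:09:00 = 2195 seconds (36 minutes)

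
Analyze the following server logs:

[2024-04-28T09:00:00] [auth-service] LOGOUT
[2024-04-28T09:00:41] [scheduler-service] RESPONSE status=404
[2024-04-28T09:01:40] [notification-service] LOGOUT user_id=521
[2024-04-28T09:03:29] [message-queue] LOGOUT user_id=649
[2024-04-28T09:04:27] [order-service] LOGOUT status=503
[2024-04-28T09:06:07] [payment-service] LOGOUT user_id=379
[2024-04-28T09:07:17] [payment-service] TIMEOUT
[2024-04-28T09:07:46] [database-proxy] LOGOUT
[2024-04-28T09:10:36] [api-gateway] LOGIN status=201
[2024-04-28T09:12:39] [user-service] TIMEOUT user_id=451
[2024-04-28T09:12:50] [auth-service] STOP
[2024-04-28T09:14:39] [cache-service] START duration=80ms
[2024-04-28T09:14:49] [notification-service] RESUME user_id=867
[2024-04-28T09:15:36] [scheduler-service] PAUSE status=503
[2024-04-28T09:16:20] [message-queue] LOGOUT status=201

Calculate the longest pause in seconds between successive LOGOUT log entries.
514

To find the longest gap:

1. Extract all LOGOUT events in chronological order
2. Calculate time differences between consecutive events
3. Find the maximum difference
4. Longest gap: 514 seconds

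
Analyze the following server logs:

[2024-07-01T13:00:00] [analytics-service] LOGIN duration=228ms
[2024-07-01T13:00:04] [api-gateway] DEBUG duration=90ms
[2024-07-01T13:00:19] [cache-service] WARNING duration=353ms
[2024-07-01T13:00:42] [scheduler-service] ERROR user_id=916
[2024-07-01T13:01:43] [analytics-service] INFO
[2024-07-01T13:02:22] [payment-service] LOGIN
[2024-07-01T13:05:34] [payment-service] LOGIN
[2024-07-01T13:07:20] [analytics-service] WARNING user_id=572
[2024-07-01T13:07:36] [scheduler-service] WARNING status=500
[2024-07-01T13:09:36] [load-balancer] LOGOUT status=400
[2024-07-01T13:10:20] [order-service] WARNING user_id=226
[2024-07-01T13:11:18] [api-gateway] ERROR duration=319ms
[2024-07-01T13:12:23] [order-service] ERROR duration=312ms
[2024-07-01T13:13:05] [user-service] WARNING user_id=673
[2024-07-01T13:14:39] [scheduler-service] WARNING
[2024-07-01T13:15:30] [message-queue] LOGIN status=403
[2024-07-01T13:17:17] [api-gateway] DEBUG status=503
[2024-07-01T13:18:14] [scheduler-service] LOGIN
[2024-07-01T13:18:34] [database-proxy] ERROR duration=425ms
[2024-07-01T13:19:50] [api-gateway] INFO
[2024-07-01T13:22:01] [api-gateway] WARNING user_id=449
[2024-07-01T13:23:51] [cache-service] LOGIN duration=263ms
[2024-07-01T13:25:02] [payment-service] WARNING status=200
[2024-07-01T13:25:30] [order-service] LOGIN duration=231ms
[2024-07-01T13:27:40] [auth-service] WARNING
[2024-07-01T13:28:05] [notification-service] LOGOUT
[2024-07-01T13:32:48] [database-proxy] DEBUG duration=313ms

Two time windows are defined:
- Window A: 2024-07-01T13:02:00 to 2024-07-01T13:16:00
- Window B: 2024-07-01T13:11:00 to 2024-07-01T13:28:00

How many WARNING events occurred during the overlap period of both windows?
2

To find overlap events:

1. Window A: 2024-07-01T13:02:00 to 2024-07-01T13:16:00
2. Window B: 2024-07-01T13:11:00 to 2024-07-01T13:28:00
3. Overlap period: 2024-07-01T13:11:00 to 2024-07-01T13:16:00
4. Count WARNING events in overlap: 2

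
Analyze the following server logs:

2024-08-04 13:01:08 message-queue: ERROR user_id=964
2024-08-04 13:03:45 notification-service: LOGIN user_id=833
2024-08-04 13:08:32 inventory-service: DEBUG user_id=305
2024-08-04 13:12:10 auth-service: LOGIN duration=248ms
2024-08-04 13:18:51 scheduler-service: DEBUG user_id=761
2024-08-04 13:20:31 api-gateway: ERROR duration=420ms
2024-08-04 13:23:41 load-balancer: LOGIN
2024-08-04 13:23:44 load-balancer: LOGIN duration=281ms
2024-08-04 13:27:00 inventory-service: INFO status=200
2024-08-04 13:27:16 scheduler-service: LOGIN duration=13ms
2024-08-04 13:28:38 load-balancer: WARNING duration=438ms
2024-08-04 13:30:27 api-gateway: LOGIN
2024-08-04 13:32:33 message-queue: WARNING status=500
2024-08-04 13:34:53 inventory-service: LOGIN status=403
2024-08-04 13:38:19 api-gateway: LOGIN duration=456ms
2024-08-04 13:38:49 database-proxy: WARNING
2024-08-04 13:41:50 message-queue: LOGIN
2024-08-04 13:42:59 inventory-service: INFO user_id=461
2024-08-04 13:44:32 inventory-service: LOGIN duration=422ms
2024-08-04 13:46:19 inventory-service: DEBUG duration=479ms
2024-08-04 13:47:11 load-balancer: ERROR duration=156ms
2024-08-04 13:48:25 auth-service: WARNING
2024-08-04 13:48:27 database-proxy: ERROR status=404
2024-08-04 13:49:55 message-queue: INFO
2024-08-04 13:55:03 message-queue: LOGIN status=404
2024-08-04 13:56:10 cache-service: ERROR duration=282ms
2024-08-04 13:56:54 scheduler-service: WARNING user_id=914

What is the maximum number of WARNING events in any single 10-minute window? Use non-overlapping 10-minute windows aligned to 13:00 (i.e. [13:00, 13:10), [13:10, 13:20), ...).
2

To find the burst window:

1. Divide the log period into non-overlapping 10-minute windows starting at 13:00
2. Count WARNING events in each window
3. Find the window with maximum count
4. Maximum events in a window: 2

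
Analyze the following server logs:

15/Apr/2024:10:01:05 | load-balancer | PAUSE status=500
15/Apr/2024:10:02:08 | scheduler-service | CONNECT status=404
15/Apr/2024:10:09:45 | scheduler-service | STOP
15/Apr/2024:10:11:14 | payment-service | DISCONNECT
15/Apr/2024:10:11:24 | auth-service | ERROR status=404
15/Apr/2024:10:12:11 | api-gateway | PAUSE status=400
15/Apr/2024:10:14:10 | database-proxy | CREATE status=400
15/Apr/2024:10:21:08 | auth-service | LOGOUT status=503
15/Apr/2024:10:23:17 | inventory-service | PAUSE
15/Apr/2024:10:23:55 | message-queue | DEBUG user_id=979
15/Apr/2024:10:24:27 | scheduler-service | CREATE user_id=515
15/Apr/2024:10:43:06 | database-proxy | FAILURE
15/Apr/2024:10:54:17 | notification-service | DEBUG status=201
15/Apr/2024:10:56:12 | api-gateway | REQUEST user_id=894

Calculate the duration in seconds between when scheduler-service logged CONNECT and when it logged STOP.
457

To find the time between events:

1. Locate the first CONNECT event for scheduler-service: 15/Apr/2024:10:02:08
2. Locate the first STOP event for scheduler-service: 15/Apr/2024:10:09:45
3. Calculate the difference: 15/Apr/2024:10:09:45 - 15/Apr/2024:10:02:08 = 457 seconds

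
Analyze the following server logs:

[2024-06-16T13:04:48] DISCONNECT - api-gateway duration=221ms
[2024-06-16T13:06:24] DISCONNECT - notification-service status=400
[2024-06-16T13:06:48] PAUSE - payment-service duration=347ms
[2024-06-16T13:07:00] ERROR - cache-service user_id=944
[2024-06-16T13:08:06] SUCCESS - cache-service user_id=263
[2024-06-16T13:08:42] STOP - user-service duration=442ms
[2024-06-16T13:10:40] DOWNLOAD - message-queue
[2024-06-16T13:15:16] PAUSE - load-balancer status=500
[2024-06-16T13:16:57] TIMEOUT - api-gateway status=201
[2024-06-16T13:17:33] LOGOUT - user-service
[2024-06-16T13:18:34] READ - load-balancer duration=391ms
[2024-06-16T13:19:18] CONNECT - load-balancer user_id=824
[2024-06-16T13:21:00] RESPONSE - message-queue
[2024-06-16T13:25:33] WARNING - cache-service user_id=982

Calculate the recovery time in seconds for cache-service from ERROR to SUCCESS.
66

To calculate recovery time:

1. Find ERROR event for cache-service: 2024-06-16T13:07:00
2. Find next SUCCESS event for cache-service: 2024-06-16T13:08:06
3. Recovery time: 2024-06-16T13:08:06 - 2024-06-16T13:07:00 = 66 seconds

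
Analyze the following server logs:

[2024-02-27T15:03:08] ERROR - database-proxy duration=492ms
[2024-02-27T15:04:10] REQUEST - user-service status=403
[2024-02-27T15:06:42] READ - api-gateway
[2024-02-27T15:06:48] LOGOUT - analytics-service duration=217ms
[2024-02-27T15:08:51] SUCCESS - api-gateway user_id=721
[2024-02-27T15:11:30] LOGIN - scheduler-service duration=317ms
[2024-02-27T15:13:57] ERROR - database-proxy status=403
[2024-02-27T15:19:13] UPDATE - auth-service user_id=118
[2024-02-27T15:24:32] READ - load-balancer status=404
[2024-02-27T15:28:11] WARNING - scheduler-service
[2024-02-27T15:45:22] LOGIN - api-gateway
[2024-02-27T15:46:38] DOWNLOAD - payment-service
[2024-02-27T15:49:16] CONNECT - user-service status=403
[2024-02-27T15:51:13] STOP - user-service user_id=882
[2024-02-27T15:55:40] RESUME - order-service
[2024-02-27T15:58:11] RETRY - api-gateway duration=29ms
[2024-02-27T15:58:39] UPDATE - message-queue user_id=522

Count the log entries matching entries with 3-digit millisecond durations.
3

To find matching entries:

1. Pattern to match: entries with 3-digit millisecond durations
2. Scan each log entry for the pattern
3. Count matches: 3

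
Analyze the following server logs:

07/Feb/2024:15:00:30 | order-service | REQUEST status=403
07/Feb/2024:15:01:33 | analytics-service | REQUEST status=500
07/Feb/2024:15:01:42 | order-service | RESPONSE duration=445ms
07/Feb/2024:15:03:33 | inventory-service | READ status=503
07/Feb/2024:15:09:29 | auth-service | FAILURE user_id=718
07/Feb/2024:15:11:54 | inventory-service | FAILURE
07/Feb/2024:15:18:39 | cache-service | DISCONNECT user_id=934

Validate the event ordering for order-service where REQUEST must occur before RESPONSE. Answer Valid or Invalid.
Valid

To validate ordering:

1. Required order: REQUEST → RESPONSE
2. Rule: REQUEST must occur before RESPONSE
3. Check actual order of events for order-service
4. Result: Valid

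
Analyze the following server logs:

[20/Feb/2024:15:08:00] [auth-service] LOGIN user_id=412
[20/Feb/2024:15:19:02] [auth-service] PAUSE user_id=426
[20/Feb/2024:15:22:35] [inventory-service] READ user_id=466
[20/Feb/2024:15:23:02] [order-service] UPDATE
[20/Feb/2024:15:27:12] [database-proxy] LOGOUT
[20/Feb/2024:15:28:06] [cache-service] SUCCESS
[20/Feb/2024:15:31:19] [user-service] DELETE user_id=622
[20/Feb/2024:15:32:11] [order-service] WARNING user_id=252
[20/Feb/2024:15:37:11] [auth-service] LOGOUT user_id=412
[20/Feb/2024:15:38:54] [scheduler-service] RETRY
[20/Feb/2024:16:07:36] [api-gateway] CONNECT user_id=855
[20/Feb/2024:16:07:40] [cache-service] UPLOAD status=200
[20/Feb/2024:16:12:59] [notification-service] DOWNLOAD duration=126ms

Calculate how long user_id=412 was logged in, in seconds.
1751

To calculate session duration:

1. Find LOGIN event for user_id=412: 20/Feb/2024:15:08:00
2. Find LOGOUT event for user_id=412: 20/Feb/2024:15:37:11
3. Session duration: 20/Feb/2024:15:37:11 - 20/Feb/2024:15:08:00 = 1751 seconds (29 minutes)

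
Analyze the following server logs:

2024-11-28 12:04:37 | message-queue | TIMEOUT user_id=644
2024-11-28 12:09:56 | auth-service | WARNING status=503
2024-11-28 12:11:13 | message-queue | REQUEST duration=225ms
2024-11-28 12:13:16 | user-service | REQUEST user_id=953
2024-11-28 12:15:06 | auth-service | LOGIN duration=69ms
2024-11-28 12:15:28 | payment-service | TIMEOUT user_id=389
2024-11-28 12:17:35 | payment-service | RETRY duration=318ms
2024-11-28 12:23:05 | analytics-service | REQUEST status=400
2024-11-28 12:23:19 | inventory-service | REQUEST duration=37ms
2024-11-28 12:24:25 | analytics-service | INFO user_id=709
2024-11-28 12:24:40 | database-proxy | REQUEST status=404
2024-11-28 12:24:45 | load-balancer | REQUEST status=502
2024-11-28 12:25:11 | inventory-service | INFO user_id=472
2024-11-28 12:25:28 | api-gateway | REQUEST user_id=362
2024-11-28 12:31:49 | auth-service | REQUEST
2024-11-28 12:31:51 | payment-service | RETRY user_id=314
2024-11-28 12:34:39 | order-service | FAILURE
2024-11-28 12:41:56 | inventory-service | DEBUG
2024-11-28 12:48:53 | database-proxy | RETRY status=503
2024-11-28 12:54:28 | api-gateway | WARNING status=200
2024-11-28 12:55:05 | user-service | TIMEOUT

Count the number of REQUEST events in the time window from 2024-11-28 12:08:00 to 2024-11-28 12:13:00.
1

To count events in the time window:

1. Window boundaries: 2024-11-28 12:08:00 to 2024-11-28 12:13:00
2. Filter for REQUEST events within this window
3. Count matching events: 1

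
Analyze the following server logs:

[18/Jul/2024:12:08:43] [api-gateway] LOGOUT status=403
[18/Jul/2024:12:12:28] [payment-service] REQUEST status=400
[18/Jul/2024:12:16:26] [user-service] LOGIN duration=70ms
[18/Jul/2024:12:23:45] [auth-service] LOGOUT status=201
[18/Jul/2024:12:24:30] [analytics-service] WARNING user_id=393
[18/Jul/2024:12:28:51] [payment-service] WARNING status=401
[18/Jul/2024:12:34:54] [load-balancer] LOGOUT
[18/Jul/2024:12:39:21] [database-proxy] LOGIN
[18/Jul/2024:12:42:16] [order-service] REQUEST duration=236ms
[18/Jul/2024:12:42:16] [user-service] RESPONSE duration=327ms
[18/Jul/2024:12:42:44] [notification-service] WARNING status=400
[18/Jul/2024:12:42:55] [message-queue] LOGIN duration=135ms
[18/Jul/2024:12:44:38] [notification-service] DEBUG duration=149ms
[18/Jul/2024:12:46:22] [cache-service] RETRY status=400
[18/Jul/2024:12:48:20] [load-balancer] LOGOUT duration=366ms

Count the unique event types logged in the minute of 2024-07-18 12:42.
4

To count unique event types:

1. Filter events in the minute starting at 2024-07-18 12:42
2. Extract event types from matching entries
3. Count unique types: 4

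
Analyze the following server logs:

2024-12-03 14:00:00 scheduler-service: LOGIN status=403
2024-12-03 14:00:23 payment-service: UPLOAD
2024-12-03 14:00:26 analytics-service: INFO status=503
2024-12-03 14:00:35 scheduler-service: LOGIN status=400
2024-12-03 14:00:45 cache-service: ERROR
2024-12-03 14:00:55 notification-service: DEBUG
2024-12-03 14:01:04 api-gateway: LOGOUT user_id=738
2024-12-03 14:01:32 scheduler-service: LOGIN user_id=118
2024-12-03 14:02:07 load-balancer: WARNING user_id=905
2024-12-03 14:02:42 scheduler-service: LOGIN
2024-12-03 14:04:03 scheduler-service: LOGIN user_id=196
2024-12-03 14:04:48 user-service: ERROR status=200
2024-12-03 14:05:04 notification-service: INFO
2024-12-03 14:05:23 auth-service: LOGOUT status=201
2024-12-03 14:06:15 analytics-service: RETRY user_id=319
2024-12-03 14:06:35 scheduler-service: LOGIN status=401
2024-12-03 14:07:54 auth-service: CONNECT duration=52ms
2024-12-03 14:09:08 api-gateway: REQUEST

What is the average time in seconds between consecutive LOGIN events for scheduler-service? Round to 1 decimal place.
79.0

To calculate average interval:

1. Find all LOGIN events for scheduler-service in order
2. Calculate time gaps between consecutive events
3. Compute mean of gaps: 395 / 5 = 79.0 seconds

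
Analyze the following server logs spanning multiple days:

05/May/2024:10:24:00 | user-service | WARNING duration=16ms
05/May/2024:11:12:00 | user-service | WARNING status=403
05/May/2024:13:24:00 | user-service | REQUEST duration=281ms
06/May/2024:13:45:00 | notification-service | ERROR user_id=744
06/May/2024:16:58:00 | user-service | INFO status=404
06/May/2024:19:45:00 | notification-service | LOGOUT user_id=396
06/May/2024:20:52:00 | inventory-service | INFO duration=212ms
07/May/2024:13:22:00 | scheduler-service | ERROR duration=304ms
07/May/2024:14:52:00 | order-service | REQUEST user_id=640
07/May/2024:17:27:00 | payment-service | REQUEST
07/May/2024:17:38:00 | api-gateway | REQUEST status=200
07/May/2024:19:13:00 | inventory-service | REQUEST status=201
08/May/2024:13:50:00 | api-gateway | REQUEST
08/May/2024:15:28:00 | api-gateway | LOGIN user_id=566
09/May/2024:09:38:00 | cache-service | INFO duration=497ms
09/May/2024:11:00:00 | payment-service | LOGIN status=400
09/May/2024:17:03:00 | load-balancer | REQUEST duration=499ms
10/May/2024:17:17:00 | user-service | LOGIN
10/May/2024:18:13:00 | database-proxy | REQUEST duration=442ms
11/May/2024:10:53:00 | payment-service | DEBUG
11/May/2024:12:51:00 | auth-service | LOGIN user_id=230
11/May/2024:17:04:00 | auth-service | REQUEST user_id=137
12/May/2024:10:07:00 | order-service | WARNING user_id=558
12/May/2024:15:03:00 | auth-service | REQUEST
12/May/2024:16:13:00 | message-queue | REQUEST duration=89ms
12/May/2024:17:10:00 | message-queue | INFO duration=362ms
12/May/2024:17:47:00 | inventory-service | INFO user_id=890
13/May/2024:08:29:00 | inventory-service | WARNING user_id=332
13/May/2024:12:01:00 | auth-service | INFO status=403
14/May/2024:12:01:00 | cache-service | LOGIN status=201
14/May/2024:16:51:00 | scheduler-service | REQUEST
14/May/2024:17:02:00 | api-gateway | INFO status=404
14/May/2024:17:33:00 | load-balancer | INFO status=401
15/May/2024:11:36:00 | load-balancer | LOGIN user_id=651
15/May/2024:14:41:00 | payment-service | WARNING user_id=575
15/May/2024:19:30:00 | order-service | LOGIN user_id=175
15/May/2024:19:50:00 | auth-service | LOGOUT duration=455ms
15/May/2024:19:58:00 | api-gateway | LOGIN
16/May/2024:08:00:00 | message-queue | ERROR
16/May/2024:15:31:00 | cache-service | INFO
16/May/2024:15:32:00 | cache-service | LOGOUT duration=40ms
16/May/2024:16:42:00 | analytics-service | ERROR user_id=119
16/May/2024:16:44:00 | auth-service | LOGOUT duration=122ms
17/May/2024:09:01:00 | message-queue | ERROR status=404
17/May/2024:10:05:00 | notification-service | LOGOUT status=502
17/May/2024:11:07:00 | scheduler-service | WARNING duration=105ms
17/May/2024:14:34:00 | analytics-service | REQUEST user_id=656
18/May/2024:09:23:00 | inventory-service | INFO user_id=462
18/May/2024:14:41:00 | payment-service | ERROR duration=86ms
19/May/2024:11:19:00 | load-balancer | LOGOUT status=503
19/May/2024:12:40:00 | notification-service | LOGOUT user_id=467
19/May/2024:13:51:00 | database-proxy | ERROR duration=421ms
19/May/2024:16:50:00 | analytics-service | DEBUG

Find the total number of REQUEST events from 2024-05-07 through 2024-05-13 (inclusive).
10

To filter by date range:

1. Date range: 2024-05-07 through 2024-05-13, both dates inclusive
2. Filter for REQUEST events whose date falls in this range
3. Count matching events: 10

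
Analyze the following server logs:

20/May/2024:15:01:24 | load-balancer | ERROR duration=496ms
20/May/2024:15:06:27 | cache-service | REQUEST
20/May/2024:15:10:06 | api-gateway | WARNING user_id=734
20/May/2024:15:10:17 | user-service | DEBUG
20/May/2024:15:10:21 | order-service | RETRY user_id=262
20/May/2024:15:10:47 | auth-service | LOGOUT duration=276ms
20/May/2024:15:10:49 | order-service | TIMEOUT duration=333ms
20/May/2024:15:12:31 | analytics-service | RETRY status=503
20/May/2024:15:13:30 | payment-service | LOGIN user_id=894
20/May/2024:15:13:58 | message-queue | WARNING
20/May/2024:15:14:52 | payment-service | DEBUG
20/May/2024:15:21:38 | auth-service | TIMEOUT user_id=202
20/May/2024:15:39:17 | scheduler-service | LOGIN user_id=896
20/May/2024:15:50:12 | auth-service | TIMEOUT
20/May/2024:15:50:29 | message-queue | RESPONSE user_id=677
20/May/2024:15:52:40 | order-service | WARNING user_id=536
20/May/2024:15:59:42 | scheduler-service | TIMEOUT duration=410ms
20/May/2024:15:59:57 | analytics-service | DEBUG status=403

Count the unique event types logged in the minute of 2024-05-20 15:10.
5

To count unique event types:

1. Filter events in the minute starting at 2024-05-20 15:10
2. Extract event types from matching entries
3. Count unique types: 5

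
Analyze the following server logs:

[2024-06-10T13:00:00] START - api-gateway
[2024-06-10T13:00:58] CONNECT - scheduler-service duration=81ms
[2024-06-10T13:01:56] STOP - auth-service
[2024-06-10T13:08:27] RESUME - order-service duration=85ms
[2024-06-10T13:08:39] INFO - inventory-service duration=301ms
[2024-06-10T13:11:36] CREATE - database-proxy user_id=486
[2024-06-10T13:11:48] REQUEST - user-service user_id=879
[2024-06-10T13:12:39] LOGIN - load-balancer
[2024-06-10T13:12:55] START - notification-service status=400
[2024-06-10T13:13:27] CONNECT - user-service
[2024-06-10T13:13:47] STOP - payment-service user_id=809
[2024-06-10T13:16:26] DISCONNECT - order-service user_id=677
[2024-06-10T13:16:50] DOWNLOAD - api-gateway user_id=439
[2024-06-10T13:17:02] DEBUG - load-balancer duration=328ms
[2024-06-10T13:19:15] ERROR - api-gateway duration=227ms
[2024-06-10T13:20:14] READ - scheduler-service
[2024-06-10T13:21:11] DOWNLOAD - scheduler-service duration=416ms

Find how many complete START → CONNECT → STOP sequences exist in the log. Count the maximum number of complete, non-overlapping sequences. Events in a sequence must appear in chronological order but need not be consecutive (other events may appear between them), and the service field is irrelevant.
2

To count sequences:

1. Look for pattern: START → CONNECT → STOP
2. Greedily scan the log in chronological order, matching each sequence element in turn (ignoring service)
3. Each time the full pattern completes, increment the count and restart matching from the next event
4. Complete non-overlapping sequences found: 2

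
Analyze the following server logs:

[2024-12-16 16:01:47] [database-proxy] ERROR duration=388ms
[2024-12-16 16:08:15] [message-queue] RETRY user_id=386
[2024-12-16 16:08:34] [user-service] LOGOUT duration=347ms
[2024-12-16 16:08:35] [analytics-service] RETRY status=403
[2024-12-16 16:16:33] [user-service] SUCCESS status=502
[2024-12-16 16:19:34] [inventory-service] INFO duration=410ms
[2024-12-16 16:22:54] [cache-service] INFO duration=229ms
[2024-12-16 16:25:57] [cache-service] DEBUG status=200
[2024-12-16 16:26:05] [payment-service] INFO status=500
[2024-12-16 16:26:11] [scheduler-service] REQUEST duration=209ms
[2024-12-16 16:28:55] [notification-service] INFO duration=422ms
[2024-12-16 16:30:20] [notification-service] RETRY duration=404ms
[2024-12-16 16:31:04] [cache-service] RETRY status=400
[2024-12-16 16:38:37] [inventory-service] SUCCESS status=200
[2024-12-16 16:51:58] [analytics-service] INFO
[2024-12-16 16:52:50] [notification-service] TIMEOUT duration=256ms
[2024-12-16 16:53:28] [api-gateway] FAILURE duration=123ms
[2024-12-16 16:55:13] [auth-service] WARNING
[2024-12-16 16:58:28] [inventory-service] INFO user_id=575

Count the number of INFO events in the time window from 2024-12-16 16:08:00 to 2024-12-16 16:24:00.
2

To count events in the time window:

1. Window boundaries: 2024-12-16 16:08:00 to 2024-12-16 16:24:00
2. Filter for INFO events within this window
3. Count matching events: 2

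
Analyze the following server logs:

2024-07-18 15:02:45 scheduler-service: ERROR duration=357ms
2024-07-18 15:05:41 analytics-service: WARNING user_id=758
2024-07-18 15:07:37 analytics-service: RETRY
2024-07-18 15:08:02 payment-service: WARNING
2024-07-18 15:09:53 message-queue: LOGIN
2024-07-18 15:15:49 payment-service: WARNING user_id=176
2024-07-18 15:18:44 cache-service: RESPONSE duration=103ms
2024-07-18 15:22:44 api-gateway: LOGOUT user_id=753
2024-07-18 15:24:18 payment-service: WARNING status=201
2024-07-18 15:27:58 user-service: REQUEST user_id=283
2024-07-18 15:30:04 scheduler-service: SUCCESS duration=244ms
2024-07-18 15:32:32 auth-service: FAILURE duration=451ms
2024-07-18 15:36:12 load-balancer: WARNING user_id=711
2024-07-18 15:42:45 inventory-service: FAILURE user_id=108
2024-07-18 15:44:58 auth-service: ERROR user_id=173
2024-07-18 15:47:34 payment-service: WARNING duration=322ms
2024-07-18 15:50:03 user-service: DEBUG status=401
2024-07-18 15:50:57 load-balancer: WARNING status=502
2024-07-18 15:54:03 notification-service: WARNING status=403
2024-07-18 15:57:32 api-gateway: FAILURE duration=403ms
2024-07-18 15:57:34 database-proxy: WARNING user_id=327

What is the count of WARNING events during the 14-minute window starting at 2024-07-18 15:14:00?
2

To count events in the time window:

1. Window boundaries: 2024-07-18 15:14:00 to 2024-07-18 15:28:00
2. Filter for WARNING events within this window
3. Count matching events: 2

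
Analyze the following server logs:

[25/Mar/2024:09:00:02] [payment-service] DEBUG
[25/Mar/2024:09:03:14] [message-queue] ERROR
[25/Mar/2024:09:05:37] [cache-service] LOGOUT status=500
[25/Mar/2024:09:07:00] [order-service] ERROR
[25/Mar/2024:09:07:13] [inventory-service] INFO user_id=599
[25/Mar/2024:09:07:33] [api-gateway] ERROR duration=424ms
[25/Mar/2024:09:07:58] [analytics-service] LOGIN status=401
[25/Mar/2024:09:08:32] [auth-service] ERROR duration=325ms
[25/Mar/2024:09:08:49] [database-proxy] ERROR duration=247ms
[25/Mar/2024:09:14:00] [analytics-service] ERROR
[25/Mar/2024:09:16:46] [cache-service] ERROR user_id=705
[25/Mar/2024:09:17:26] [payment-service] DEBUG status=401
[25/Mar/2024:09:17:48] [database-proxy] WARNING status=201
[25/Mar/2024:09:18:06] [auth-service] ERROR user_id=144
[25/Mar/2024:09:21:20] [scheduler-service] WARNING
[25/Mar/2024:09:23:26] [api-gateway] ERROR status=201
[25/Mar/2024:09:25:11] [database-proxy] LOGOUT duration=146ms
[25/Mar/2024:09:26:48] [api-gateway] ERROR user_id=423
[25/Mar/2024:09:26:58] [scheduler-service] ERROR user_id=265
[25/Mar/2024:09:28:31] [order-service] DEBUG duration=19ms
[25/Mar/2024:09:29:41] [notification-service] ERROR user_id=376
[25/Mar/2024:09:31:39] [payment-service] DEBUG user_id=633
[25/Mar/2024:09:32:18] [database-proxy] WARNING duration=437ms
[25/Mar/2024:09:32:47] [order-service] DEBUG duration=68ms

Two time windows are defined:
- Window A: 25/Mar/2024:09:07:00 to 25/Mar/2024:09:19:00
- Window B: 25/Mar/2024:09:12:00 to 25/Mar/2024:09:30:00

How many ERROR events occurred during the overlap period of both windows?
3

To find overlap events:

1. Window A: 25/Mar/2024:09:07:00 to 25/Mar/2024:09:19:00
2. Window B: 25/Mar/2024:09:12:00 to 25/Mar/2024:09:30:00
3. Overlap period: 25/Mar/2024:09:12:00 to 25/Mar/2024:09:19:00
4. Count ERROR events in overlap: 3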